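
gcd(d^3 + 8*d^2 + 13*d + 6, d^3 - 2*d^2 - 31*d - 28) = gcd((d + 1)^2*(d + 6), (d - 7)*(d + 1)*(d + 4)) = d + 1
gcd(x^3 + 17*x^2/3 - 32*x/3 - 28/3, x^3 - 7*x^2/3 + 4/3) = x^2 - 4*x/3 - 4/3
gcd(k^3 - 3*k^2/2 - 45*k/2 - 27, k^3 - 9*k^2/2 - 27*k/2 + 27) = k^2 - 3*k - 18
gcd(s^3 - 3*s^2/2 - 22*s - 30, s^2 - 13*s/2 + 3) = s - 6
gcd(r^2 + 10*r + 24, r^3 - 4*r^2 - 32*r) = r + 4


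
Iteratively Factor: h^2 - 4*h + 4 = (h - 2)*(h - 2)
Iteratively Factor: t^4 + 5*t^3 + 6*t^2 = (t + 3)*(t^3 + 2*t^2) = (t + 2)*(t + 3)*(t^2) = t*(t + 2)*(t + 3)*(t)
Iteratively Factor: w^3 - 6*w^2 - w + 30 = (w - 3)*(w^2 - 3*w - 10) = (w - 5)*(w - 3)*(w + 2)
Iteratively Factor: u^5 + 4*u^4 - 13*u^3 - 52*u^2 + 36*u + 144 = (u - 3)*(u^4 + 7*u^3 + 8*u^2 - 28*u - 48) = (u - 3)*(u + 3)*(u^3 + 4*u^2 - 4*u - 16) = (u - 3)*(u + 3)*(u + 4)*(u^2 - 4) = (u - 3)*(u - 2)*(u + 3)*(u + 4)*(u + 2)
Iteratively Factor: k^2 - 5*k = (k - 5)*(k)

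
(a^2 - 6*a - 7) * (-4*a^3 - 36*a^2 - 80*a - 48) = -4*a^5 - 12*a^4 + 164*a^3 + 684*a^2 + 848*a + 336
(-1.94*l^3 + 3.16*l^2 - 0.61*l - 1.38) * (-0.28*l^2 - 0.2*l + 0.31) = 0.5432*l^5 - 0.4968*l^4 - 1.0626*l^3 + 1.488*l^2 + 0.0869*l - 0.4278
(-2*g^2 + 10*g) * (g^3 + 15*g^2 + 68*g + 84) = -2*g^5 - 20*g^4 + 14*g^3 + 512*g^2 + 840*g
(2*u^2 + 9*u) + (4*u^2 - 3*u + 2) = 6*u^2 + 6*u + 2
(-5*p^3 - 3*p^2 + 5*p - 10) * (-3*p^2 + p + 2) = 15*p^5 + 4*p^4 - 28*p^3 + 29*p^2 - 20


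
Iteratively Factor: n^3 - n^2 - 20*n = (n + 4)*(n^2 - 5*n) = (n - 5)*(n + 4)*(n)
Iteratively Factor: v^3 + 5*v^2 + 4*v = (v + 4)*(v^2 + v) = (v + 1)*(v + 4)*(v)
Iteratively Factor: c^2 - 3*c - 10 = (c - 5)*(c + 2)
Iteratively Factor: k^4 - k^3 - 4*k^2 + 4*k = (k - 1)*(k^3 - 4*k) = k*(k - 1)*(k^2 - 4) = k*(k - 2)*(k - 1)*(k + 2)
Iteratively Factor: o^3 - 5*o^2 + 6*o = (o - 2)*(o^2 - 3*o) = o*(o - 2)*(o - 3)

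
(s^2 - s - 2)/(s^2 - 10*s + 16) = (s + 1)/(s - 8)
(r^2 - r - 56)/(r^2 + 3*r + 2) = (r^2 - r - 56)/(r^2 + 3*r + 2)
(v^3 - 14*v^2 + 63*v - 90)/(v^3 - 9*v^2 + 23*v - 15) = (v - 6)/(v - 1)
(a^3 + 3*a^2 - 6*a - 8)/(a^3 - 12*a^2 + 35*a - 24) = (a^3 + 3*a^2 - 6*a - 8)/(a^3 - 12*a^2 + 35*a - 24)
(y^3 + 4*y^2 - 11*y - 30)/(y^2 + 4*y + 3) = (y^3 + 4*y^2 - 11*y - 30)/(y^2 + 4*y + 3)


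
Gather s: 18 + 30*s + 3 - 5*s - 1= 25*s + 20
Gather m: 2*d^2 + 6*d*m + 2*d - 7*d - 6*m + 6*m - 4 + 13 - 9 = 2*d^2 + 6*d*m - 5*d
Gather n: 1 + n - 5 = n - 4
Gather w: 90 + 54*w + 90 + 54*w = 108*w + 180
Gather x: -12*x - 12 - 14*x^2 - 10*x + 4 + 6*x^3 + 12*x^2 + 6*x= 6*x^3 - 2*x^2 - 16*x - 8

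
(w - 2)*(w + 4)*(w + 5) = w^3 + 7*w^2 + 2*w - 40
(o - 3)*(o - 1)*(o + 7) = o^3 + 3*o^2 - 25*o + 21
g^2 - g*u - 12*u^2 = (g - 4*u)*(g + 3*u)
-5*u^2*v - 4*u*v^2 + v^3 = v*(-5*u + v)*(u + v)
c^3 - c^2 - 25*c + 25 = (c - 5)*(c - 1)*(c + 5)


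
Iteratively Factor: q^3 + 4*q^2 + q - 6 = (q - 1)*(q^2 + 5*q + 6) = (q - 1)*(q + 2)*(q + 3)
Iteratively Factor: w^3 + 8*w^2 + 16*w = (w + 4)*(w^2 + 4*w) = w*(w + 4)*(w + 4)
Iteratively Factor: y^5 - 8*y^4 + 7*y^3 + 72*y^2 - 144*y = (y)*(y^4 - 8*y^3 + 7*y^2 + 72*y - 144) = y*(y + 3)*(y^3 - 11*y^2 + 40*y - 48) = y*(y - 3)*(y + 3)*(y^2 - 8*y + 16) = y*(y - 4)*(y - 3)*(y + 3)*(y - 4)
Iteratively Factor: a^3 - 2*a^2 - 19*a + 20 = (a - 5)*(a^2 + 3*a - 4) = (a - 5)*(a + 4)*(a - 1)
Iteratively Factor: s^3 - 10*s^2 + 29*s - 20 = (s - 4)*(s^2 - 6*s + 5) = (s - 5)*(s - 4)*(s - 1)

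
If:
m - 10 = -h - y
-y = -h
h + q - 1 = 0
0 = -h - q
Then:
No Solution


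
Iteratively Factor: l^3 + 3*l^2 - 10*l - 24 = (l + 4)*(l^2 - l - 6) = (l - 3)*(l + 4)*(l + 2)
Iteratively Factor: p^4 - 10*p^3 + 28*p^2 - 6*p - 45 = (p - 3)*(p^3 - 7*p^2 + 7*p + 15) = (p - 3)^2*(p^2 - 4*p - 5) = (p - 3)^2*(p + 1)*(p - 5)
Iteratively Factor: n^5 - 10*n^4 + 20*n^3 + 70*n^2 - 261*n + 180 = (n - 3)*(n^4 - 7*n^3 - n^2 + 67*n - 60) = (n - 4)*(n - 3)*(n^3 - 3*n^2 - 13*n + 15) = (n - 4)*(n - 3)*(n + 3)*(n^2 - 6*n + 5) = (n - 4)*(n - 3)*(n - 1)*(n + 3)*(n - 5)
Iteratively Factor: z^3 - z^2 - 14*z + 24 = (z + 4)*(z^2 - 5*z + 6) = (z - 2)*(z + 4)*(z - 3)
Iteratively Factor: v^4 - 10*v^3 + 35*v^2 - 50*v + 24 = (v - 2)*(v^3 - 8*v^2 + 19*v - 12) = (v - 3)*(v - 2)*(v^2 - 5*v + 4) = (v - 4)*(v - 3)*(v - 2)*(v - 1)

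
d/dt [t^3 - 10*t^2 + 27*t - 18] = 3*t^2 - 20*t + 27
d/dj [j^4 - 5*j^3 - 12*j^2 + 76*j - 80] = 4*j^3 - 15*j^2 - 24*j + 76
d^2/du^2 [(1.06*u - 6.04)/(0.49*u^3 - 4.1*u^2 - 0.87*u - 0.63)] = (1.527036*u^5 - 30.179688*u^4 + 230.690716*u^3 - 589.818624*u^2 - 156.883248*u + 20.897316)/(0.117649*u^9 - 2.95323*u^8 + 24.084039*u^7 - 58.887809*u^6 - 35.167437*u^5 - 39.469356*u^4 - 13.55832*u^3 - 6.312411*u^2 - 1.035909*u - 0.250047)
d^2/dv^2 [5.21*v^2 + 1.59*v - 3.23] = 10.4200000000000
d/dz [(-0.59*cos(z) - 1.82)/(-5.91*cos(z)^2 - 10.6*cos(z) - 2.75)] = (3.4869*cos(z)^2 + 21.5124*cos(z) + 17.6695)*sin(z)/(34.9281*cos(z)^4 + 125.292*cos(z)^3 + 144.865*cos(z)^2 + 58.3*cos(z) + 7.5625)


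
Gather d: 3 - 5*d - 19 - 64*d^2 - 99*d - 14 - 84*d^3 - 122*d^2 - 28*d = -84*d^3 - 186*d^2 - 132*d - 30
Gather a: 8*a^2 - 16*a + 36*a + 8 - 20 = 8*a^2 + 20*a - 12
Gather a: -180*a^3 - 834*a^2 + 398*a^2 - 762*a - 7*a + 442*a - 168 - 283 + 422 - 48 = -180*a^3 - 436*a^2 - 327*a - 77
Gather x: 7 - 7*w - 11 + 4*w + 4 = -3*w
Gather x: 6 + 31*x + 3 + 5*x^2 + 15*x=5*x^2 + 46*x + 9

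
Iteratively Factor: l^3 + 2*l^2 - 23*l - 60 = (l - 5)*(l^2 + 7*l + 12) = (l - 5)*(l + 4)*(l + 3)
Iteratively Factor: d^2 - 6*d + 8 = (d - 4)*(d - 2)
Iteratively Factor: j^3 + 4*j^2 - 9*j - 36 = (j + 4)*(j^2 - 9) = (j + 3)*(j + 4)*(j - 3)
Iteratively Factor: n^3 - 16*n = (n)*(n^2 - 16) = n*(n + 4)*(n - 4)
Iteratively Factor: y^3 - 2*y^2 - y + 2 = (y - 2)*(y^2 - 1) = (y - 2)*(y - 1)*(y + 1)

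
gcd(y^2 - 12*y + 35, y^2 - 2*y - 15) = y - 5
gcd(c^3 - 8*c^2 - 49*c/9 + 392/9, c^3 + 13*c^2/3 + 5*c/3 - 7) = c + 7/3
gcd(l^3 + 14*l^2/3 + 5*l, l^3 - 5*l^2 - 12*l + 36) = l + 3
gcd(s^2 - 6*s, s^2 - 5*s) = s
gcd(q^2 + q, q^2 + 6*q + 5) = q + 1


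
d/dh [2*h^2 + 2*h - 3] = 4*h + 2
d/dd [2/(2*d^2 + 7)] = -8*d/(2*d^2 + 7)^2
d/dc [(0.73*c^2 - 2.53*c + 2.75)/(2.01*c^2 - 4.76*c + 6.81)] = (1.6105*c^2 - 1.1124*c - 4.1393)/(4.0401*c^4 - 19.1352*c^3 + 50.0338*c^2 - 64.8312*c + 46.3761)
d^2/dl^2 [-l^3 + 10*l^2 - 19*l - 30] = 20 - 6*l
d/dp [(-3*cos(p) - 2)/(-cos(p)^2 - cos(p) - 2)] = (-3*sin(p)^2 + 4*cos(p) - 1)*sin(p)/(cos(p)^2 + cos(p) + 2)^2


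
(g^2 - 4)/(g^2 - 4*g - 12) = (g - 2)/(g - 6)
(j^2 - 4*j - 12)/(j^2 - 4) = (j - 6)/(j - 2)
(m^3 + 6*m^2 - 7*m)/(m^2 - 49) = m*(m - 1)/(m - 7)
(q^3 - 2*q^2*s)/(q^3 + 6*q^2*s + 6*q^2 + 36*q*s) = q*(q - 2*s)/(q^2 + 6*q*s + 6*q + 36*s)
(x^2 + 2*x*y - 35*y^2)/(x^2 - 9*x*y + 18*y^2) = (x^2 + 2*x*y - 35*y^2)/(x^2 - 9*x*y + 18*y^2)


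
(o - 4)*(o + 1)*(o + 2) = o^3 - o^2 - 10*o - 8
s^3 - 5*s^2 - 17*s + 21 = (s - 7)*(s - 1)*(s + 3)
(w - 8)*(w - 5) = w^2 - 13*w + 40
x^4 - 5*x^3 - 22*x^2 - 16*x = x*(x - 8)*(x + 1)*(x + 2)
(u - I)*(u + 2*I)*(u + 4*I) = u^3 + 5*I*u^2 - 2*u + 8*I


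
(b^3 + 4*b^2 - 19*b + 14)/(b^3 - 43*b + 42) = (b - 2)/(b - 6)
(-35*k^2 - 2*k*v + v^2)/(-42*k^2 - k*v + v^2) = (5*k + v)/(6*k + v)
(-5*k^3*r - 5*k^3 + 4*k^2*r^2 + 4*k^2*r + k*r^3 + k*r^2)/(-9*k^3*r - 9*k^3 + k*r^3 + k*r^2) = (-5*k^2 + 4*k*r + r^2)/(-9*k^2 + r^2)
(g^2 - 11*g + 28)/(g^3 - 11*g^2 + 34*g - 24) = (g - 7)/(g^2 - 7*g + 6)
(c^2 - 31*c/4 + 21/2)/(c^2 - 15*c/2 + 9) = (4*c - 7)/(2*(2*c - 3))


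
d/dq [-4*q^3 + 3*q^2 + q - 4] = -12*q^2 + 6*q + 1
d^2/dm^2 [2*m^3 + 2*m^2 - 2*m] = 12*m + 4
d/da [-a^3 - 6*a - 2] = -3*a^2 - 6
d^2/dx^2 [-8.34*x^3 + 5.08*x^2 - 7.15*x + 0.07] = 10.16 - 50.04*x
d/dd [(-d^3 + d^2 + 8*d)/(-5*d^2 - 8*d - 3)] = (5*d^4 + 16*d^3 + 41*d^2 - 6*d - 24)/(25*d^4 + 80*d^3 + 94*d^2 + 48*d + 9)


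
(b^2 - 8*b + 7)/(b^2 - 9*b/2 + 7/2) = 2*(b - 7)/(2*b - 7)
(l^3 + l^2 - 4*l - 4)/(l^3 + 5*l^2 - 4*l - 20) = (l + 1)/(l + 5)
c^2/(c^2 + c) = c/(c + 1)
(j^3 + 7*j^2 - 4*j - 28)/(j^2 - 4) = j + 7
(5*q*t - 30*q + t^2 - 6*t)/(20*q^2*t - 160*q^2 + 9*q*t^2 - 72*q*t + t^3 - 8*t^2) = (t - 6)/(4*q*t - 32*q + t^2 - 8*t)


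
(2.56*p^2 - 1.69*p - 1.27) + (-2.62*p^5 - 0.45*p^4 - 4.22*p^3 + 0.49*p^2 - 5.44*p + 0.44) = -2.62*p^5 - 0.45*p^4 - 4.22*p^3 + 3.05*p^2 - 7.13*p - 0.83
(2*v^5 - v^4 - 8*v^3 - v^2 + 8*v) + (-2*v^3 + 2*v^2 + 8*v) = 2*v^5 - v^4 - 10*v^3 + v^2 + 16*v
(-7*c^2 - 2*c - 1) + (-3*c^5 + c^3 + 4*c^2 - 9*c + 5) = -3*c^5 + c^3 - 3*c^2 - 11*c + 4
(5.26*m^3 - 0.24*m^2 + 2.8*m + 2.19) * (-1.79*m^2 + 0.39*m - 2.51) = -9.4154*m^5 + 2.481*m^4 - 18.3082*m^3 - 2.2257*m^2 - 6.1739*m - 5.4969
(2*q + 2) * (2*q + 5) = 4*q^2 + 14*q + 10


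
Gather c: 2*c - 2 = 2*c - 2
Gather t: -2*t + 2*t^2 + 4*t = 2*t^2 + 2*t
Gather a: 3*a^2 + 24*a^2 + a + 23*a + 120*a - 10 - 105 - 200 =27*a^2 + 144*a - 315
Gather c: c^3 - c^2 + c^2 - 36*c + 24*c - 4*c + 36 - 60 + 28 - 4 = c^3 - 16*c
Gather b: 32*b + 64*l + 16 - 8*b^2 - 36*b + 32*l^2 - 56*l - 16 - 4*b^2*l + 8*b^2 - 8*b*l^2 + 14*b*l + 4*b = -4*b^2*l + b*(-8*l^2 + 14*l) + 32*l^2 + 8*l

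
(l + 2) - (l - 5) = 7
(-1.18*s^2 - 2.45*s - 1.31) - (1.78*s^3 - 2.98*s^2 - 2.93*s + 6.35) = -1.78*s^3 + 1.8*s^2 + 0.48*s - 7.66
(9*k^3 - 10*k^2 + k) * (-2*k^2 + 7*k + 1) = -18*k^5 + 83*k^4 - 63*k^3 - 3*k^2 + k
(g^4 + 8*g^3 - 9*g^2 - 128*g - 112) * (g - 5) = g^5 + 3*g^4 - 49*g^3 - 83*g^2 + 528*g + 560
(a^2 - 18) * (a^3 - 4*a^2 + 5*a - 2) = a^5 - 4*a^4 - 13*a^3 + 70*a^2 - 90*a + 36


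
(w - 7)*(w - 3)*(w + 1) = w^3 - 9*w^2 + 11*w + 21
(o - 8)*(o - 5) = o^2 - 13*o + 40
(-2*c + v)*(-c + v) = 2*c^2 - 3*c*v + v^2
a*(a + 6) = a^2 + 6*a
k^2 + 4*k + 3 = (k + 1)*(k + 3)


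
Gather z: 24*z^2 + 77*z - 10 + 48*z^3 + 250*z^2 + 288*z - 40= 48*z^3 + 274*z^2 + 365*z - 50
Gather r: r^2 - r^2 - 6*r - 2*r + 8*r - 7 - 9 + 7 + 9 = 0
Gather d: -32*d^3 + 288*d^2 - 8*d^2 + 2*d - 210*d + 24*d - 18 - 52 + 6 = -32*d^3 + 280*d^2 - 184*d - 64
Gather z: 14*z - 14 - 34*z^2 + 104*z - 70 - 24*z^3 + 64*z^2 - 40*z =-24*z^3 + 30*z^2 + 78*z - 84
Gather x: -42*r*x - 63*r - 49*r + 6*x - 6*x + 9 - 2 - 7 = -42*r*x - 112*r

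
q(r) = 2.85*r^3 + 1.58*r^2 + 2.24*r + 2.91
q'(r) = 8.55*r^2 + 3.16*r + 2.24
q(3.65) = 170.72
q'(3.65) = 127.68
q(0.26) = 3.65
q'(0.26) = 3.64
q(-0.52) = 1.77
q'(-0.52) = 2.91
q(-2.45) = -35.01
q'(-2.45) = 45.82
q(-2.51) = -37.83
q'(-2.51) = 48.17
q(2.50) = 62.92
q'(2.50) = 63.58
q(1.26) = 13.94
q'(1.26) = 19.80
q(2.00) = 36.51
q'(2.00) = 42.76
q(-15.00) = -9293.94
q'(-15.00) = 1878.59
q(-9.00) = -1966.92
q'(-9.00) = 666.35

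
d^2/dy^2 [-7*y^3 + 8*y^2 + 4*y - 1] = 16 - 42*y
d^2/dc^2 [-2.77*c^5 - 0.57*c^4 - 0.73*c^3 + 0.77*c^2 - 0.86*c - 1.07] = -55.4*c^3 - 6.84*c^2 - 4.38*c + 1.54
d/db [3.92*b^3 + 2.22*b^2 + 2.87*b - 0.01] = 11.76*b^2 + 4.44*b + 2.87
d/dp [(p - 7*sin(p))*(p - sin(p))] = -8*p*cos(p) + 2*p - 8*sin(p) + 7*sin(2*p)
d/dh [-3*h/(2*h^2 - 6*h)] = 3/(2*(h - 3)^2)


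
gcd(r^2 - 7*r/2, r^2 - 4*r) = r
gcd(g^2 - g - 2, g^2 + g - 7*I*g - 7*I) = g + 1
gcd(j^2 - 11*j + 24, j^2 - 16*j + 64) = j - 8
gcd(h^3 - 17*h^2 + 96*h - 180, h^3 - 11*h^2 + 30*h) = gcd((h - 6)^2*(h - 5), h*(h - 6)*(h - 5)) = h^2 - 11*h + 30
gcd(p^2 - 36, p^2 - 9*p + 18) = p - 6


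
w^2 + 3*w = w*(w + 3)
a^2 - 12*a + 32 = (a - 8)*(a - 4)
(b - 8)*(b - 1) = b^2 - 9*b + 8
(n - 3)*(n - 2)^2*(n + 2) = n^4 - 5*n^3 + 2*n^2 + 20*n - 24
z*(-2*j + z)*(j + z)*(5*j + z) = -10*j^3*z - 7*j^2*z^2 + 4*j*z^3 + z^4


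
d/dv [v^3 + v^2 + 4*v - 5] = 3*v^2 + 2*v + 4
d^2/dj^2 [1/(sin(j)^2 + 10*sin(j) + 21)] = 2*(-2*sin(j)^4 - 15*sin(j)^3 - 5*sin(j)^2 + 135*sin(j) + 79)/(sin(j)^2 + 10*sin(j) + 21)^3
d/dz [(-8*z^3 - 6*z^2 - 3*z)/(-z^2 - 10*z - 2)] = (8*z^4 + 160*z^3 + 105*z^2 + 24*z + 6)/(z^4 + 20*z^3 + 104*z^2 + 40*z + 4)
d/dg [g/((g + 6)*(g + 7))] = (42 - g^2)/(g^4 + 26*g^3 + 253*g^2 + 1092*g + 1764)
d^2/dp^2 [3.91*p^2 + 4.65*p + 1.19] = 7.82000000000000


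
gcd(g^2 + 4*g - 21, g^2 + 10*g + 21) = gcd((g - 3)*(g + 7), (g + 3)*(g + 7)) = g + 7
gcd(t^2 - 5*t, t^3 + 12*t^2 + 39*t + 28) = 1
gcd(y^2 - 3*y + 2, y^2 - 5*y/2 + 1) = y - 2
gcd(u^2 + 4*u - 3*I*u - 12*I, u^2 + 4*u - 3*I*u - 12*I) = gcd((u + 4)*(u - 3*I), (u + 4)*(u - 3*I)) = u^2 + u*(4 - 3*I) - 12*I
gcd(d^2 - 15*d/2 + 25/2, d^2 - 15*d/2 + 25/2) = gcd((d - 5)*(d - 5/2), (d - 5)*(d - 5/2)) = d^2 - 15*d/2 + 25/2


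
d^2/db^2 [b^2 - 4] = 2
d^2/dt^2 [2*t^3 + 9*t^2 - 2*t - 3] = 12*t + 18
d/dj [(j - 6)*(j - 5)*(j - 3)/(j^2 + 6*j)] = (j^4 + 12*j^3 - 147*j^2 + 180*j + 540)/(j^2*(j^2 + 12*j + 36))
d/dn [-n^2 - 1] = -2*n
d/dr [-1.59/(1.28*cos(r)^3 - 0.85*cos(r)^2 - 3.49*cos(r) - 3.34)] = (-6.1056*cos(r)^2 + 2.703*cos(r) + 5.5491)*sin(r)/(-1.28*cos(r)^3 + 0.85*cos(r)^2 + 3.49*cos(r) + 3.34)^2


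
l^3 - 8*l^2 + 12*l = l*(l - 6)*(l - 2)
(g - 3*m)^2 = g^2 - 6*g*m + 9*m^2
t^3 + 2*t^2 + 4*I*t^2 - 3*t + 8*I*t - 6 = (t + 2)*(t + I)*(t + 3*I)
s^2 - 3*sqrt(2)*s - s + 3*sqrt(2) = (s - 1)*(s - 3*sqrt(2))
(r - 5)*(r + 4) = r^2 - r - 20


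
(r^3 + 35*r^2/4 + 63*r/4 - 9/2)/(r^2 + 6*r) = r + 11/4 - 3/(4*r)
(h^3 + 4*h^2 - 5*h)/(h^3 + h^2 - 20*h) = (h - 1)/(h - 4)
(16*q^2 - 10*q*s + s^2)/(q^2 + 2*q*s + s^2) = (16*q^2 - 10*q*s + s^2)/(q^2 + 2*q*s + s^2)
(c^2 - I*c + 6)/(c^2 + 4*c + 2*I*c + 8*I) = (c - 3*I)/(c + 4)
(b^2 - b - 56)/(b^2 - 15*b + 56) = (b + 7)/(b - 7)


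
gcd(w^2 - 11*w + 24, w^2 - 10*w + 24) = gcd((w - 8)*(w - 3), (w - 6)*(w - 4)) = 1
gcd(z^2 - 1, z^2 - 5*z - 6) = z + 1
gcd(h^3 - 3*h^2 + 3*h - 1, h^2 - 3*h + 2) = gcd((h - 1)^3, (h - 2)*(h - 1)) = h - 1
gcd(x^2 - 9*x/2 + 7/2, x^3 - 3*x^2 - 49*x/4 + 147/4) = x - 7/2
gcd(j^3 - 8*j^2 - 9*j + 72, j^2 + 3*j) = j + 3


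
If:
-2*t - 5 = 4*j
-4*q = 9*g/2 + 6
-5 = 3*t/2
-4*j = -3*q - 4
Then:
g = -52/81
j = 5/12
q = -7/9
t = -10/3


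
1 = 1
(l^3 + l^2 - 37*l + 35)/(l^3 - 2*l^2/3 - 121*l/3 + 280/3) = 3*(l - 1)/(3*l - 8)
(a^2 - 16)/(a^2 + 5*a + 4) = (a - 4)/(a + 1)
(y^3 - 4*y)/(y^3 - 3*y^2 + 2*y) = (y + 2)/(y - 1)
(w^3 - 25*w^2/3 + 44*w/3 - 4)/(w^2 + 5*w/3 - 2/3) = (w^2 - 8*w + 12)/(w + 2)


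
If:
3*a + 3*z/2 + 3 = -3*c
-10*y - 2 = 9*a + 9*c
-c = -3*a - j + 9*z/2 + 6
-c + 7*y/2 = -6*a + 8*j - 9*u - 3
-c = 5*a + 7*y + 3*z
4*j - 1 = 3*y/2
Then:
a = 833/3034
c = -2525/3034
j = 551/1517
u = -11015/27306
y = 458/1517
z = -1342/1517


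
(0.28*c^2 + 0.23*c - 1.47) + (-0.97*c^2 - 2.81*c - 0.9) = -0.69*c^2 - 2.58*c - 2.37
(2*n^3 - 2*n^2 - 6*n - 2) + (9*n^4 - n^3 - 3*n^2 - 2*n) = 9*n^4 + n^3 - 5*n^2 - 8*n - 2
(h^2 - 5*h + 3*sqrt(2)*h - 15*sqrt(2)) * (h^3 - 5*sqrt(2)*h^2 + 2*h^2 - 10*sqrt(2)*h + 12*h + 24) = h^5 - 3*h^4 - 2*sqrt(2)*h^4 - 28*h^3 + 6*sqrt(2)*h^3 + 54*h^2 + 56*sqrt(2)*h^2 - 108*sqrt(2)*h + 180*h - 360*sqrt(2)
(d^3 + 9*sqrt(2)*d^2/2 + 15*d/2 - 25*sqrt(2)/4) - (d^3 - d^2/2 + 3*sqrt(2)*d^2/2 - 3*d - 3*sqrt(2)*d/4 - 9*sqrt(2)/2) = d^2/2 + 3*sqrt(2)*d^2 + 3*sqrt(2)*d/4 + 21*d/2 - 7*sqrt(2)/4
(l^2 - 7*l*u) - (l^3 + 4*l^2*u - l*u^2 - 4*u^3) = -l^3 - 4*l^2*u + l^2 + l*u^2 - 7*l*u + 4*u^3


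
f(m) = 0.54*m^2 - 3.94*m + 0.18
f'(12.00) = 9.02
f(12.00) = 30.66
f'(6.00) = 2.54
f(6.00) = -4.02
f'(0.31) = -3.61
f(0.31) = -0.99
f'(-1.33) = -5.38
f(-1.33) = 6.38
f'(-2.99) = -7.17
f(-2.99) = 16.79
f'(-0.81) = -4.81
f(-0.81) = 3.73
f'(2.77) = -0.95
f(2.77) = -6.59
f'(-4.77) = -9.09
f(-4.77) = 31.26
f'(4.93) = 1.38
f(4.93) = -6.12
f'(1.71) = -2.09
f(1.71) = -4.98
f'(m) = 1.08*m - 3.94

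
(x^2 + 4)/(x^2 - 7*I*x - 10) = (x + 2*I)/(x - 5*I)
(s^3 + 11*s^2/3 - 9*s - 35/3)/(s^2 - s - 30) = (3*s^2 - 4*s - 7)/(3*(s - 6))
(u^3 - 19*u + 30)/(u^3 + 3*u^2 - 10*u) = (u - 3)/u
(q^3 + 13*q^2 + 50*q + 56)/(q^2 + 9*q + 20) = (q^2 + 9*q + 14)/(q + 5)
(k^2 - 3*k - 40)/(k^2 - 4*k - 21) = (-k^2 + 3*k + 40)/(-k^2 + 4*k + 21)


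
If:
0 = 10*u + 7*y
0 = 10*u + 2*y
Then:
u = 0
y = 0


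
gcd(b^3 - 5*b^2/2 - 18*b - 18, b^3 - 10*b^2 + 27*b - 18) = b - 6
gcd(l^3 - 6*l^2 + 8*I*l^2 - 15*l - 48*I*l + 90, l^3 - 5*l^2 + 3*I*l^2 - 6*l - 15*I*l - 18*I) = l^2 + l*(-6 + 3*I) - 18*I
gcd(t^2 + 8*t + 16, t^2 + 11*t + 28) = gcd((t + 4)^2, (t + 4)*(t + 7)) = t + 4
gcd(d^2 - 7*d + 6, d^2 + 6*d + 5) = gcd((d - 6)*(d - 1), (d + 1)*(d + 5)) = 1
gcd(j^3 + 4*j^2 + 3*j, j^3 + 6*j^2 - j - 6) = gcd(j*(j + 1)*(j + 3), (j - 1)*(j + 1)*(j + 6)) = j + 1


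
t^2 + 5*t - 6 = (t - 1)*(t + 6)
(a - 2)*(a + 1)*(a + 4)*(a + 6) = a^4 + 9*a^3 + 12*a^2 - 44*a - 48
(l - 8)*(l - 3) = l^2 - 11*l + 24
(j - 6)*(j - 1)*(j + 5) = j^3 - 2*j^2 - 29*j + 30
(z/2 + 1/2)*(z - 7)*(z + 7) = z^3/2 + z^2/2 - 49*z/2 - 49/2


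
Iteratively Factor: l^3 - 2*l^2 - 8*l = (l - 4)*(l^2 + 2*l) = l*(l - 4)*(l + 2)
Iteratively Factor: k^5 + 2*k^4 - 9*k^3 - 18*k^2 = (k + 3)*(k^4 - k^3 - 6*k^2) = (k + 2)*(k + 3)*(k^3 - 3*k^2) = (k - 3)*(k + 2)*(k + 3)*(k^2) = k*(k - 3)*(k + 2)*(k + 3)*(k)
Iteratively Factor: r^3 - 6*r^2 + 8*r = (r - 4)*(r^2 - 2*r) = r*(r - 4)*(r - 2)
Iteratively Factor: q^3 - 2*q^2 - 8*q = (q - 4)*(q^2 + 2*q) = (q - 4)*(q + 2)*(q)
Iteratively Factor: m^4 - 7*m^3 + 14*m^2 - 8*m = (m - 1)*(m^3 - 6*m^2 + 8*m) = (m - 4)*(m - 1)*(m^2 - 2*m) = m*(m - 4)*(m - 1)*(m - 2)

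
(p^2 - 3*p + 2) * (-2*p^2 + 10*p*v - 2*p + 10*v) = -2*p^4 + 10*p^3*v + 4*p^3 - 20*p^2*v + 2*p^2 - 10*p*v - 4*p + 20*v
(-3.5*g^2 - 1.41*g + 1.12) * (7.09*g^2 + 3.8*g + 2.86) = -24.815*g^4 - 23.2969*g^3 - 7.4272*g^2 + 0.223400000000001*g + 3.2032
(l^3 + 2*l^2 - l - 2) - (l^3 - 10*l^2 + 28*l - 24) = 12*l^2 - 29*l + 22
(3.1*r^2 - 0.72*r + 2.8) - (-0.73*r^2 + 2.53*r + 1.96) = 3.83*r^2 - 3.25*r + 0.84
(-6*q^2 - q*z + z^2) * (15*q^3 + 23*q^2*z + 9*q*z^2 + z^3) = -90*q^5 - 153*q^4*z - 62*q^3*z^2 + 8*q^2*z^3 + 8*q*z^4 + z^5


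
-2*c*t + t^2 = t*(-2*c + t)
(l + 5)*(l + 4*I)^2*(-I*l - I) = -I*l^4 + 8*l^3 - 6*I*l^3 + 48*l^2 + 11*I*l^2 + 40*l + 96*I*l + 80*I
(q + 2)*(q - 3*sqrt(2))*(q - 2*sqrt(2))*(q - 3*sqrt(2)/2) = q^4 - 13*sqrt(2)*q^3/2 + 2*q^3 - 13*sqrt(2)*q^2 + 27*q^2 - 18*sqrt(2)*q + 54*q - 36*sqrt(2)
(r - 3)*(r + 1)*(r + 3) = r^3 + r^2 - 9*r - 9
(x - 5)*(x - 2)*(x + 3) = x^3 - 4*x^2 - 11*x + 30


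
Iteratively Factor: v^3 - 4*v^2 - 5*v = (v)*(v^2 - 4*v - 5) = v*(v - 5)*(v + 1)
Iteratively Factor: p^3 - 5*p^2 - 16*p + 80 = (p - 5)*(p^2 - 16) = (p - 5)*(p - 4)*(p + 4)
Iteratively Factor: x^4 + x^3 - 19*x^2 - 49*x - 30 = (x - 5)*(x^3 + 6*x^2 + 11*x + 6) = (x - 5)*(x + 1)*(x^2 + 5*x + 6) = (x - 5)*(x + 1)*(x + 2)*(x + 3)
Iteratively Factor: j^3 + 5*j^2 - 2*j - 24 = (j + 3)*(j^2 + 2*j - 8) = (j + 3)*(j + 4)*(j - 2)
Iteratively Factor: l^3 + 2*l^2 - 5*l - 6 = (l + 1)*(l^2 + l - 6) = (l - 2)*(l + 1)*(l + 3)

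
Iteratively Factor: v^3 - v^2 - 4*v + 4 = (v - 1)*(v^2 - 4) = (v - 2)*(v - 1)*(v + 2)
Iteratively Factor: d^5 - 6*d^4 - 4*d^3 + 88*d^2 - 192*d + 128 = (d - 4)*(d^4 - 2*d^3 - 12*d^2 + 40*d - 32) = (d - 4)*(d - 2)*(d^3 - 12*d + 16) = (d - 4)*(d - 2)^2*(d^2 + 2*d - 8) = (d - 4)*(d - 2)^2*(d + 4)*(d - 2)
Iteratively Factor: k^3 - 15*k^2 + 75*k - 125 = (k - 5)*(k^2 - 10*k + 25) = (k - 5)^2*(k - 5)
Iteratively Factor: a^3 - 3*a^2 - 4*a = (a - 4)*(a^2 + a) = a*(a - 4)*(a + 1)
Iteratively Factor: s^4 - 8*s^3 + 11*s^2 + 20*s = (s - 5)*(s^3 - 3*s^2 - 4*s) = (s - 5)*(s + 1)*(s^2 - 4*s) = s*(s - 5)*(s + 1)*(s - 4)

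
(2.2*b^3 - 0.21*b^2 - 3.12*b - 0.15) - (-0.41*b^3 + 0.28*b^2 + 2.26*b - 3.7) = 2.61*b^3 - 0.49*b^2 - 5.38*b + 3.55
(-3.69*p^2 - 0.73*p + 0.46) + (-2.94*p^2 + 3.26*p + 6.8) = -6.63*p^2 + 2.53*p + 7.26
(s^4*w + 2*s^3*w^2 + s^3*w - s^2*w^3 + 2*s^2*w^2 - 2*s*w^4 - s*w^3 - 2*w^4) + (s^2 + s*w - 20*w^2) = s^4*w + 2*s^3*w^2 + s^3*w - s^2*w^3 + 2*s^2*w^2 + s^2 - 2*s*w^4 - s*w^3 + s*w - 2*w^4 - 20*w^2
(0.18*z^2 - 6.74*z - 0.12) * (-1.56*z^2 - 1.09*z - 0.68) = -0.2808*z^4 + 10.3182*z^3 + 7.4114*z^2 + 4.714*z + 0.0816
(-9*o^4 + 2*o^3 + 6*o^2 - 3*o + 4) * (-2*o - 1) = 18*o^5 + 5*o^4 - 14*o^3 - 5*o - 4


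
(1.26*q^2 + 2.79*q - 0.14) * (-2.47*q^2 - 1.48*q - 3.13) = -3.1122*q^4 - 8.7561*q^3 - 7.7272*q^2 - 8.5255*q + 0.4382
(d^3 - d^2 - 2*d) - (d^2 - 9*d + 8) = d^3 - 2*d^2 + 7*d - 8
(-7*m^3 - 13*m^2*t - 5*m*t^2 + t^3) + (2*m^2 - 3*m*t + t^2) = -7*m^3 - 13*m^2*t + 2*m^2 - 5*m*t^2 - 3*m*t + t^3 + t^2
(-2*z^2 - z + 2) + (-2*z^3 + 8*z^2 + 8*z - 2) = -2*z^3 + 6*z^2 + 7*z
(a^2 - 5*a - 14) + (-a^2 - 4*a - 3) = -9*a - 17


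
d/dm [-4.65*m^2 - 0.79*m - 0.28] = -9.3*m - 0.79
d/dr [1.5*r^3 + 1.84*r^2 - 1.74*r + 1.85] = 4.5*r^2 + 3.68*r - 1.74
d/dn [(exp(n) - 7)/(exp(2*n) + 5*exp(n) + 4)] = (-(exp(n) - 7)*(2*exp(n) + 5) + exp(2*n) + 5*exp(n) + 4)*exp(n)/(exp(2*n) + 5*exp(n) + 4)^2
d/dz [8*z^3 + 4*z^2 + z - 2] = 24*z^2 + 8*z + 1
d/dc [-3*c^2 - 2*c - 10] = -6*c - 2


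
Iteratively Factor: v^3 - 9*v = (v - 3)*(v^2 + 3*v) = (v - 3)*(v + 3)*(v)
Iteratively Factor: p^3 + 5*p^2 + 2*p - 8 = (p + 2)*(p^2 + 3*p - 4) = (p - 1)*(p + 2)*(p + 4)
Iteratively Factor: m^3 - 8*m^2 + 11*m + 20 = (m - 4)*(m^2 - 4*m - 5) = (m - 4)*(m + 1)*(m - 5)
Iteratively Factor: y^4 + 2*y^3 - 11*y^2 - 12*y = (y)*(y^3 + 2*y^2 - 11*y - 12) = y*(y - 3)*(y^2 + 5*y + 4) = y*(y - 3)*(y + 4)*(y + 1)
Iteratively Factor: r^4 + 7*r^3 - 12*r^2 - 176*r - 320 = (r + 4)*(r^3 + 3*r^2 - 24*r - 80) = (r + 4)^2*(r^2 - r - 20) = (r - 5)*(r + 4)^2*(r + 4)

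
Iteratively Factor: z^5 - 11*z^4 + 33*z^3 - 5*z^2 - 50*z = (z + 1)*(z^4 - 12*z^3 + 45*z^2 - 50*z) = (z - 5)*(z + 1)*(z^3 - 7*z^2 + 10*z) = (z - 5)^2*(z + 1)*(z^2 - 2*z) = z*(z - 5)^2*(z + 1)*(z - 2)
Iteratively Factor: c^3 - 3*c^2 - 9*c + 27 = (c + 3)*(c^2 - 6*c + 9) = (c - 3)*(c + 3)*(c - 3)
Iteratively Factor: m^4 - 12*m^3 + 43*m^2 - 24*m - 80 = (m - 4)*(m^3 - 8*m^2 + 11*m + 20) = (m - 4)^2*(m^2 - 4*m - 5) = (m - 4)^2*(m + 1)*(m - 5)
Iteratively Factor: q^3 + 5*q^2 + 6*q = (q + 3)*(q^2 + 2*q) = (q + 2)*(q + 3)*(q)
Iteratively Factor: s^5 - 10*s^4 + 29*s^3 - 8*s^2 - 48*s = (s - 4)*(s^4 - 6*s^3 + 5*s^2 + 12*s) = s*(s - 4)*(s^3 - 6*s^2 + 5*s + 12) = s*(s - 4)*(s - 3)*(s^2 - 3*s - 4) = s*(s - 4)^2*(s - 3)*(s + 1)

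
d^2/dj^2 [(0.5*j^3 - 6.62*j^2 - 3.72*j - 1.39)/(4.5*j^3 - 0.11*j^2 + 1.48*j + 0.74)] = (-267.615*j^6 - 471.96*j^5 - 82.1664*j^4 + 369.209904*j^3 + 93.058278*j^2 + 28.955904*j - 5.41754)/(91.125*j^9 - 6.6825*j^8 + 90.07335*j^7 + 40.558069*j^6 + 27.426324*j^5 + 28.87443*j^4 + 9.91156*j^3 + 4.68198*j^2 + 2.431344*j + 0.405224)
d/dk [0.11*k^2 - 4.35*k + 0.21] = 0.22*k - 4.35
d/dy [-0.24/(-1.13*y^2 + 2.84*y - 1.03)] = (0.6816 - 0.5424*y)/(1.13*y^2 - 2.84*y + 1.03)^2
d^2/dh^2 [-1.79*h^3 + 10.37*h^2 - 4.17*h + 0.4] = 20.74 - 10.74*h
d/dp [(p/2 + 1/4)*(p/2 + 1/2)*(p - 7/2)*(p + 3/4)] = p^3 - 15*p^2/16 - 25*p/8 - 85/64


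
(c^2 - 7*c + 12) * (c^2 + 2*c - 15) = c^4 - 5*c^3 - 17*c^2 + 129*c - 180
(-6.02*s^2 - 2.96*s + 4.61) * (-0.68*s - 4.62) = 4.0936*s^3 + 29.8252*s^2 + 10.5404*s - 21.2982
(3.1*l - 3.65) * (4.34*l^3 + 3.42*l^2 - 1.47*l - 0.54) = 13.454*l^4 - 5.239*l^3 - 17.04*l^2 + 3.6915*l + 1.971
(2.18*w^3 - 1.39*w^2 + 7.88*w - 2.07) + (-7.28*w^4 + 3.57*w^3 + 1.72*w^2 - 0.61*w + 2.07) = -7.28*w^4 + 5.75*w^3 + 0.33*w^2 + 7.27*w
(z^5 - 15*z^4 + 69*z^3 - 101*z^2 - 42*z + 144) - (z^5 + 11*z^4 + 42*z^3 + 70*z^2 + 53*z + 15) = -26*z^4 + 27*z^3 - 171*z^2 - 95*z + 129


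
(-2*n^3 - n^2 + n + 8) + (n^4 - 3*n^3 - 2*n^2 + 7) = n^4 - 5*n^3 - 3*n^2 + n + 15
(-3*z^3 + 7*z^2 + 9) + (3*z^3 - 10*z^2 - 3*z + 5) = -3*z^2 - 3*z + 14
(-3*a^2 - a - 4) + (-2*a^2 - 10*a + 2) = -5*a^2 - 11*a - 2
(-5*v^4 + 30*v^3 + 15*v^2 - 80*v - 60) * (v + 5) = -5*v^5 + 5*v^4 + 165*v^3 - 5*v^2 - 460*v - 300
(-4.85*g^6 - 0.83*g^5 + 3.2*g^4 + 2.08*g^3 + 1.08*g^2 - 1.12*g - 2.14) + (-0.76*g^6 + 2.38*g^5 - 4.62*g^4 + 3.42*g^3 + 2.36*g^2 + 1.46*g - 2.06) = -5.61*g^6 + 1.55*g^5 - 1.42*g^4 + 5.5*g^3 + 3.44*g^2 + 0.34*g - 4.2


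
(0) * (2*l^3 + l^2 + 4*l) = 0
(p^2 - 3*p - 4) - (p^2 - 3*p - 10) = 6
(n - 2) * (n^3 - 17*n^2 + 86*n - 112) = n^4 - 19*n^3 + 120*n^2 - 284*n + 224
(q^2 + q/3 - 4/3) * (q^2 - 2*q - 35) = q^4 - 5*q^3/3 - 37*q^2 - 9*q + 140/3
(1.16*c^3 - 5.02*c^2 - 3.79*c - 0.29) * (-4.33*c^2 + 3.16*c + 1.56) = -5.0228*c^5 + 25.4022*c^4 + 2.3571*c^3 - 18.5519*c^2 - 6.8288*c - 0.4524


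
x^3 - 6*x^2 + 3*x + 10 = (x - 5)*(x - 2)*(x + 1)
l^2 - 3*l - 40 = (l - 8)*(l + 5)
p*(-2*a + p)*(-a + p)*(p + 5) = 2*a^2*p^2 + 10*a^2*p - 3*a*p^3 - 15*a*p^2 + p^4 + 5*p^3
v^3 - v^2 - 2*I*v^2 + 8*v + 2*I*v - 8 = (v - 1)*(v - 4*I)*(v + 2*I)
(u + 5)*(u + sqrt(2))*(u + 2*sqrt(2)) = u^3 + 3*sqrt(2)*u^2 + 5*u^2 + 4*u + 15*sqrt(2)*u + 20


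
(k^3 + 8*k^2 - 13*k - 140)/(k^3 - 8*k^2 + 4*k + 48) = (k^2 + 12*k + 35)/(k^2 - 4*k - 12)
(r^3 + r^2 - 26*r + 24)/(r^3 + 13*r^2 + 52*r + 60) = (r^2 - 5*r + 4)/(r^2 + 7*r + 10)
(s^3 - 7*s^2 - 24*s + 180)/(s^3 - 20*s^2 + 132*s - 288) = (s + 5)/(s - 8)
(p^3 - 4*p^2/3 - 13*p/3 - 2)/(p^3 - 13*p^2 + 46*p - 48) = (3*p^2 + 5*p + 2)/(3*(p^2 - 10*p + 16))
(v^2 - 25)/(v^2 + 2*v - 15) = (v - 5)/(v - 3)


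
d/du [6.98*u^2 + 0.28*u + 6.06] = 13.96*u + 0.28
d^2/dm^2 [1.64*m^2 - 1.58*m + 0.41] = 3.28000000000000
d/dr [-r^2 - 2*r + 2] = -2*r - 2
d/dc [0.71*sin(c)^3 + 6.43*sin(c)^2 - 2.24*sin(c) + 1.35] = (2.13*sin(c)^2 + 12.86*sin(c) - 2.24)*cos(c)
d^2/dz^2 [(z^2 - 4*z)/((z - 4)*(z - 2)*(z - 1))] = 2*(z^3 - 6*z + 6)/(z^6 - 9*z^5 + 33*z^4 - 63*z^3 + 66*z^2 - 36*z + 8)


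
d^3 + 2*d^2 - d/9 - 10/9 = (d - 2/3)*(d + 1)*(d + 5/3)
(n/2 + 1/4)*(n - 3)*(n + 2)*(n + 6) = n^4/2 + 11*n^3/4 - 19*n^2/4 - 21*n - 9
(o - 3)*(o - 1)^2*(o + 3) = o^4 - 2*o^3 - 8*o^2 + 18*o - 9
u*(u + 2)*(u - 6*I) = u^3 + 2*u^2 - 6*I*u^2 - 12*I*u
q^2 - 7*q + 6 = (q - 6)*(q - 1)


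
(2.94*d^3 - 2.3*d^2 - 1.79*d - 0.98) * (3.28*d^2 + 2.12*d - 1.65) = 9.6432*d^5 - 1.3112*d^4 - 15.5982*d^3 - 3.2142*d^2 + 0.8759*d + 1.617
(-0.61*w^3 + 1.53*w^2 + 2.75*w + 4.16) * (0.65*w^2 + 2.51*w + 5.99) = -0.3965*w^5 - 0.5366*w^4 + 1.9739*w^3 + 18.7712*w^2 + 26.9141*w + 24.9184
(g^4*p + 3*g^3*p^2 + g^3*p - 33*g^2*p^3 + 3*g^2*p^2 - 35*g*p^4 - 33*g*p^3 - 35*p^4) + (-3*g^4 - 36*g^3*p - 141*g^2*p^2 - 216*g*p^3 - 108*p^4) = g^4*p - 3*g^4 + 3*g^3*p^2 - 35*g^3*p - 33*g^2*p^3 - 138*g^2*p^2 - 35*g*p^4 - 249*g*p^3 - 143*p^4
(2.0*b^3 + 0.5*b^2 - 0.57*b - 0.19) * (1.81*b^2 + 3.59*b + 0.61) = 3.62*b^5 + 8.085*b^4 + 1.9833*b^3 - 2.0852*b^2 - 1.0298*b - 0.1159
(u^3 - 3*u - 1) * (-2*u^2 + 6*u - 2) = -2*u^5 + 6*u^4 + 4*u^3 - 16*u^2 + 2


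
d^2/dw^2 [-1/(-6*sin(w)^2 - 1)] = 12*(-12*sin(w)^4 + 20*sin(w)^2 - 1)/(6*sin(w)^2 + 1)^3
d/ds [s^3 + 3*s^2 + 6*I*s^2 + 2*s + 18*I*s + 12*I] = 3*s^2 + s*(6 + 12*I) + 2 + 18*I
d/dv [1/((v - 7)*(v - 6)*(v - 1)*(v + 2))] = 2*(-2*v^3 + 18*v^2 - 27*v - 34)/(v^8 - 24*v^7 + 198*v^6 - 512*v^5 - 1071*v^4 + 5688*v^3 + 88*v^2 - 11424*v + 7056)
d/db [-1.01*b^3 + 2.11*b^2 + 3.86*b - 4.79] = -3.03*b^2 + 4.22*b + 3.86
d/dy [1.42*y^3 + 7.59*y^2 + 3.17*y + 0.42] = 4.26*y^2 + 15.18*y + 3.17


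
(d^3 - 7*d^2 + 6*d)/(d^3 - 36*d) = (d - 1)/(d + 6)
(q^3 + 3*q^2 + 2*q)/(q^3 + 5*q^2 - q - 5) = q*(q + 2)/(q^2 + 4*q - 5)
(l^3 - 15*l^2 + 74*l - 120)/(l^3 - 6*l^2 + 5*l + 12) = (l^2 - 11*l + 30)/(l^2 - 2*l - 3)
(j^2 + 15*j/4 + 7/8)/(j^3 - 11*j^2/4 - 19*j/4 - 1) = (j + 7/2)/(j^2 - 3*j - 4)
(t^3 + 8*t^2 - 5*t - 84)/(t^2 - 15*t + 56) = (t^3 + 8*t^2 - 5*t - 84)/(t^2 - 15*t + 56)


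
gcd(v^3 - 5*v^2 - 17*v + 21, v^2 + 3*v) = v + 3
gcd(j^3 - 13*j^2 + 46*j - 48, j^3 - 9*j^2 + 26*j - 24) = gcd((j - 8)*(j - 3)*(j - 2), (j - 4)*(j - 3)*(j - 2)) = j^2 - 5*j + 6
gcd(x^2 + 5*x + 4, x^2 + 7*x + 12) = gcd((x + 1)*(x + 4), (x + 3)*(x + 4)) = x + 4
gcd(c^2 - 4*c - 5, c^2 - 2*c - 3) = c + 1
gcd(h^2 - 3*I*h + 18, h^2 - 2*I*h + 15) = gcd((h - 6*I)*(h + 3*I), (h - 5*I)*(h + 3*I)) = h + 3*I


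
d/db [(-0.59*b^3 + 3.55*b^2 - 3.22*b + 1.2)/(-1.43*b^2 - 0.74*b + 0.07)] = (0.8437*b^4 + 0.873199999999999*b^3 - 7.3555*b^2 + 3.929*b + 0.6626)/(2.0449*b^4 + 2.1164*b^3 + 0.3474*b^2 - 0.1036*b + 0.0049)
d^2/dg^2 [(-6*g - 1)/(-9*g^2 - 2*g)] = 2*(486*g^3 + 243*g^2 + 54*g + 4)/(g^3*(729*g^3 + 486*g^2 + 108*g + 8))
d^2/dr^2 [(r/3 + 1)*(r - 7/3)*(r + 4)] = 2*r + 28/9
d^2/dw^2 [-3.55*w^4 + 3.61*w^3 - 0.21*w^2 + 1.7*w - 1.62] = -42.6*w^2 + 21.66*w - 0.42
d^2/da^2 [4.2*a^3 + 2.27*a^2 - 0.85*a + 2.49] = 25.2*a + 4.54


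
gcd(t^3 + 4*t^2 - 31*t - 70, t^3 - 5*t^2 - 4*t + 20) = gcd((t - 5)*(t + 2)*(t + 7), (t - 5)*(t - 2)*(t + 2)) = t^2 - 3*t - 10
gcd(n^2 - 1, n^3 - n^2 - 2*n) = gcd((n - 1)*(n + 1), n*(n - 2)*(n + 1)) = n + 1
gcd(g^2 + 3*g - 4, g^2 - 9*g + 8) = g - 1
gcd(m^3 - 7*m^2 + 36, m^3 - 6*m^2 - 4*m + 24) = m^2 - 4*m - 12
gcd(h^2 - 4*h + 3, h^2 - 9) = h - 3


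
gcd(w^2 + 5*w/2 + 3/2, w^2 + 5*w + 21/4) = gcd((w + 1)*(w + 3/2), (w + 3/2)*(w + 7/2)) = w + 3/2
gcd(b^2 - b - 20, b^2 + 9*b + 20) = b + 4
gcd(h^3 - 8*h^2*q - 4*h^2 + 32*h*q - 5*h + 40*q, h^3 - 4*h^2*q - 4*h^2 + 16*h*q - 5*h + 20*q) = h^2 - 4*h - 5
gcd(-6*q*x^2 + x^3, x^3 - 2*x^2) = x^2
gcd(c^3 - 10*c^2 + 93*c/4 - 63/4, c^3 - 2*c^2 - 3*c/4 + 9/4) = c^2 - 3*c + 9/4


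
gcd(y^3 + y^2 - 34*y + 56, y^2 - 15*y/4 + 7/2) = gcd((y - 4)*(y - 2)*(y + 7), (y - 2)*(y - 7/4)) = y - 2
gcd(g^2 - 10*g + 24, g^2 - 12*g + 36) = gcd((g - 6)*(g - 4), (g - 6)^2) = g - 6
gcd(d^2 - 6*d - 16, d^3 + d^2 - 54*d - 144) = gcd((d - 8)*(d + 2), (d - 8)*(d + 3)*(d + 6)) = d - 8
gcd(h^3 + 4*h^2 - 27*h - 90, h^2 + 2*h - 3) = h + 3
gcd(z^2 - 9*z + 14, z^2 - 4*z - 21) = z - 7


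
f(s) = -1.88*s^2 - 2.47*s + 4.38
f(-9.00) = -125.67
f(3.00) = -19.95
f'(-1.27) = 2.31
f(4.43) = -43.46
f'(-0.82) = 0.61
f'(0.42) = -4.05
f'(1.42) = -7.81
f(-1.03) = 4.93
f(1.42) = -2.92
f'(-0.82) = 0.61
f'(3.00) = -13.75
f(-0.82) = 5.14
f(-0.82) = 5.14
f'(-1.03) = 1.40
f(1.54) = -3.88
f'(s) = -3.76*s - 2.47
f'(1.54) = -8.26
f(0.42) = 3.01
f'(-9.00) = 31.37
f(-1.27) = 4.48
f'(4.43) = -19.13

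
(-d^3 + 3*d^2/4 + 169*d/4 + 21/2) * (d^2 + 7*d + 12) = -d^5 - 25*d^4/4 + 71*d^3/2 + 1261*d^2/4 + 1161*d/2 + 126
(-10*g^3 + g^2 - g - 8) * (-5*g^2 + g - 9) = 50*g^5 - 15*g^4 + 96*g^3 + 30*g^2 + g + 72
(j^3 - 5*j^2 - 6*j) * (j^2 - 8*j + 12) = j^5 - 13*j^4 + 46*j^3 - 12*j^2 - 72*j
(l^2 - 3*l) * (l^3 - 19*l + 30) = l^5 - 3*l^4 - 19*l^3 + 87*l^2 - 90*l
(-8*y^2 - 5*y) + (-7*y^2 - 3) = -15*y^2 - 5*y - 3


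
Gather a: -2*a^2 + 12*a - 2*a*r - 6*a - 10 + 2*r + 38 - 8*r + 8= -2*a^2 + a*(6 - 2*r) - 6*r + 36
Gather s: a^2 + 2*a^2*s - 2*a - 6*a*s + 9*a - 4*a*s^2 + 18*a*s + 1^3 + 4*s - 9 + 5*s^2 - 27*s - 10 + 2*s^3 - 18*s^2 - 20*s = a^2 + 7*a + 2*s^3 + s^2*(-4*a - 13) + s*(2*a^2 + 12*a - 43) - 18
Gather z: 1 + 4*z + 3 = 4*z + 4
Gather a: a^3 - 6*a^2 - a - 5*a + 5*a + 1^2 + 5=a^3 - 6*a^2 - a + 6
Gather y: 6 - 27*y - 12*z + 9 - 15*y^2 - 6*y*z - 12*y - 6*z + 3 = -15*y^2 + y*(-6*z - 39) - 18*z + 18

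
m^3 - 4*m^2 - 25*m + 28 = (m - 7)*(m - 1)*(m + 4)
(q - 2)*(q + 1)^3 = q^4 + q^3 - 3*q^2 - 5*q - 2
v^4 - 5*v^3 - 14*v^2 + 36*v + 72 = (v - 6)*(v - 3)*(v + 2)^2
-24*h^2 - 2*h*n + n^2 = (-6*h + n)*(4*h + n)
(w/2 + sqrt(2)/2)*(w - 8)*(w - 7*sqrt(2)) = w^3/2 - 3*sqrt(2)*w^2 - 4*w^2 - 7*w + 24*sqrt(2)*w + 56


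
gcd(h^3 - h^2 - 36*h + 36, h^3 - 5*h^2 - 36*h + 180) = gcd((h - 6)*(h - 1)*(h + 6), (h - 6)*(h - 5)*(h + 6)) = h^2 - 36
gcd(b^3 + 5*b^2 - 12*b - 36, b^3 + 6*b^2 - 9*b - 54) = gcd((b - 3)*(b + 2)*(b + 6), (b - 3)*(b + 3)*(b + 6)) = b^2 + 3*b - 18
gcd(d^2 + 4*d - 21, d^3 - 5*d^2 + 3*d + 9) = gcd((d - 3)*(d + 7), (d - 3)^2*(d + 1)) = d - 3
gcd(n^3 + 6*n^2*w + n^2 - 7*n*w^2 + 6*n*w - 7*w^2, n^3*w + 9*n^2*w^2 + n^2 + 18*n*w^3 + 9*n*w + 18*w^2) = 1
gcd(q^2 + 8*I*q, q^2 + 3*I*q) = q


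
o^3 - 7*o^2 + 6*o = o*(o - 6)*(o - 1)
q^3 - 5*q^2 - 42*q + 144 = (q - 8)*(q - 3)*(q + 6)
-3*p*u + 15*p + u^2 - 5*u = (-3*p + u)*(u - 5)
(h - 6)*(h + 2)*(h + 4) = h^3 - 28*h - 48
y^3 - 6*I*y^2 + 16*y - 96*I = (y - 6*I)*(y - 4*I)*(y + 4*I)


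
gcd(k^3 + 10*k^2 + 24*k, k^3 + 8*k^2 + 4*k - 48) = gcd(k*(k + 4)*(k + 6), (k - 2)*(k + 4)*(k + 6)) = k^2 + 10*k + 24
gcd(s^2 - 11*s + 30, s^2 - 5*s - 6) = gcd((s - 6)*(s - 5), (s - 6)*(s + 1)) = s - 6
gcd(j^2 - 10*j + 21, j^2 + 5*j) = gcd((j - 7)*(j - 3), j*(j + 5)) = 1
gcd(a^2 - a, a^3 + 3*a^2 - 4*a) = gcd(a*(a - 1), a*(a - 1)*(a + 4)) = a^2 - a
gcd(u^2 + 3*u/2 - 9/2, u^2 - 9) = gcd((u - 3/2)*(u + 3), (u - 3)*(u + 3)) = u + 3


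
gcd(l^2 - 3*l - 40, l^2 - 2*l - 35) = l + 5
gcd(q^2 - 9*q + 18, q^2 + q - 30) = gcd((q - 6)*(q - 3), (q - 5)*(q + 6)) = 1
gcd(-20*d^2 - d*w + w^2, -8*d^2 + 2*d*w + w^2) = 4*d + w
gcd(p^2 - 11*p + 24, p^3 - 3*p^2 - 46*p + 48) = p - 8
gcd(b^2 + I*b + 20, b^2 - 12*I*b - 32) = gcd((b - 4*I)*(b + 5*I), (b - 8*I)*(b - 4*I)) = b - 4*I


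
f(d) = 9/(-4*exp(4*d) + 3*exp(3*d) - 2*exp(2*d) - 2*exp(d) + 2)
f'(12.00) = 0.00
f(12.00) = 0.00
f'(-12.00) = 0.00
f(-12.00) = 4.50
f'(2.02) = 0.00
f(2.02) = -0.00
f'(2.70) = 0.00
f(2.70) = -0.00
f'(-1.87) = 1.25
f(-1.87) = 5.44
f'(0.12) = 7.42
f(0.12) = -1.81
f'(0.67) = 0.81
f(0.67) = -0.20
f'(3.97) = 0.00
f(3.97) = -0.00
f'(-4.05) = 0.08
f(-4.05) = 4.58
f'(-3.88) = 0.10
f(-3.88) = 4.60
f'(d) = 9*(16*exp(4*d) - 9*exp(3*d) + 4*exp(2*d) + 2*exp(d))/(-4*exp(4*d) + 3*exp(3*d) - 2*exp(2*d) - 2*exp(d) + 2)^2 = (144*exp(3*d) - 81*exp(2*d) + 36*exp(d) + 18)*exp(d)/(4*exp(4*d) - 3*exp(3*d) + 2*exp(2*d) + 2*exp(d) - 2)^2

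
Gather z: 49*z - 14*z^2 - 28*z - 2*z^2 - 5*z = -16*z^2 + 16*z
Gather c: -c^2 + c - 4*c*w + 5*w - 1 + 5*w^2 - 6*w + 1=-c^2 + c*(1 - 4*w) + 5*w^2 - w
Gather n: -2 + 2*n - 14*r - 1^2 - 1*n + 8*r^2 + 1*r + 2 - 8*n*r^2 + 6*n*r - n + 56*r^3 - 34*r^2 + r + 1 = n*(-8*r^2 + 6*r) + 56*r^3 - 26*r^2 - 12*r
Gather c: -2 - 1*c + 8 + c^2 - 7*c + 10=c^2 - 8*c + 16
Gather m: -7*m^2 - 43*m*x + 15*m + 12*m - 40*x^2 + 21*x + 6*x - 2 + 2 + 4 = -7*m^2 + m*(27 - 43*x) - 40*x^2 + 27*x + 4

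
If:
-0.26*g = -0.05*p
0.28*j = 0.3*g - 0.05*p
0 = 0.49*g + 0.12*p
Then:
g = 0.00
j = 0.00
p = 0.00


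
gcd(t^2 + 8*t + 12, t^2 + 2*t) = t + 2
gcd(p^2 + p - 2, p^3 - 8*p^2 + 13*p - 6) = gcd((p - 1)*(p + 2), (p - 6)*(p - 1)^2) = p - 1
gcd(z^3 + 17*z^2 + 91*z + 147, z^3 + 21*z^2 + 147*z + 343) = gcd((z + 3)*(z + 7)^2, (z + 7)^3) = z^2 + 14*z + 49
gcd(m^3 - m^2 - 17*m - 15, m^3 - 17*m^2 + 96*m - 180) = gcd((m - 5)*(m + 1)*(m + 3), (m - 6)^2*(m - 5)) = m - 5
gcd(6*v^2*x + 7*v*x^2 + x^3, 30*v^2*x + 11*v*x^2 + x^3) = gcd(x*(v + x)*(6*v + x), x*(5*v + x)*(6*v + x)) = 6*v*x + x^2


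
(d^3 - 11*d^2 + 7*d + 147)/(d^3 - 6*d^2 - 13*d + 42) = (d - 7)/(d - 2)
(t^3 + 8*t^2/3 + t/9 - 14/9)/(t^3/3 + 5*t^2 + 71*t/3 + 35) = (9*t^3 + 24*t^2 + t - 14)/(3*(t^3 + 15*t^2 + 71*t + 105))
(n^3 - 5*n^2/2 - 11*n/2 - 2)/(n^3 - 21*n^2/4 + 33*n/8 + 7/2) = 4*(n + 1)/(4*n - 7)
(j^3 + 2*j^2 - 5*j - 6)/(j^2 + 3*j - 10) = (j^2 + 4*j + 3)/(j + 5)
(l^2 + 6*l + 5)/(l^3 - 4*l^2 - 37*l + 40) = (l + 1)/(l^2 - 9*l + 8)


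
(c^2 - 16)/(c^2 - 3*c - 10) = (16 - c^2)/(-c^2 + 3*c + 10)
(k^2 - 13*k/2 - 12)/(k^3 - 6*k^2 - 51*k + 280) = (k + 3/2)/(k^2 + 2*k - 35)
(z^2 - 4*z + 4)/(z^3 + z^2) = (z^2 - 4*z + 4)/(z^2*(z + 1))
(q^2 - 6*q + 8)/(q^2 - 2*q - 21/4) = 4*(-q^2 + 6*q - 8)/(-4*q^2 + 8*q + 21)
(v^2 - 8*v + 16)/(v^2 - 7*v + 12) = (v - 4)/(v - 3)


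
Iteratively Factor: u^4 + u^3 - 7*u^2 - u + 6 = (u + 3)*(u^3 - 2*u^2 - u + 2) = (u + 1)*(u + 3)*(u^2 - 3*u + 2) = (u - 2)*(u + 1)*(u + 3)*(u - 1)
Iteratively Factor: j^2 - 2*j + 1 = (j - 1)*(j - 1)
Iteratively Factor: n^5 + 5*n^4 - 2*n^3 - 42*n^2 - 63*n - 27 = (n + 1)*(n^4 + 4*n^3 - 6*n^2 - 36*n - 27) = (n + 1)^2*(n^3 + 3*n^2 - 9*n - 27) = (n + 1)^2*(n + 3)*(n^2 - 9) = (n - 3)*(n + 1)^2*(n + 3)*(n + 3)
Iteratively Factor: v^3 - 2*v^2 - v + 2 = (v + 1)*(v^2 - 3*v + 2) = (v - 1)*(v + 1)*(v - 2)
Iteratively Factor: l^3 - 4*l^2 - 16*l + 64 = (l - 4)*(l^2 - 16) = (l - 4)*(l + 4)*(l - 4)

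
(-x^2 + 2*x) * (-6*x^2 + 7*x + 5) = 6*x^4 - 19*x^3 + 9*x^2 + 10*x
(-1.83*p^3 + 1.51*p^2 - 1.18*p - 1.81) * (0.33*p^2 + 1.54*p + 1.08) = -0.6039*p^5 - 2.3199*p^4 - 0.0404*p^3 - 0.7837*p^2 - 4.0618*p - 1.9548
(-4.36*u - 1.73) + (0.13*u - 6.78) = -4.23*u - 8.51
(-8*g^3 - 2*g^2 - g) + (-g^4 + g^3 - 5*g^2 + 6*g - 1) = -g^4 - 7*g^3 - 7*g^2 + 5*g - 1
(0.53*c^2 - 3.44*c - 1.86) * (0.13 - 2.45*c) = -1.2985*c^3 + 8.4969*c^2 + 4.1098*c - 0.2418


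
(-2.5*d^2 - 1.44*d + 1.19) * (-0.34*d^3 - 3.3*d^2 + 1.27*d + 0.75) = 0.85*d^5 + 8.7396*d^4 + 1.1724*d^3 - 7.6308*d^2 + 0.4313*d + 0.8925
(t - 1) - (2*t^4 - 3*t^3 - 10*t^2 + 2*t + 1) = -2*t^4 + 3*t^3 + 10*t^2 - t - 2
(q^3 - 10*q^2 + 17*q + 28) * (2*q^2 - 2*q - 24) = 2*q^5 - 22*q^4 + 30*q^3 + 262*q^2 - 464*q - 672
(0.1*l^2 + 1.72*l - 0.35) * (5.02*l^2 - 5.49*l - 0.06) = 0.502*l^4 + 8.0854*l^3 - 11.2058*l^2 + 1.8183*l + 0.021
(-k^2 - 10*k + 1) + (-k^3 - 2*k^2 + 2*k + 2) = -k^3 - 3*k^2 - 8*k + 3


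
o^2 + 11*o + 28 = (o + 4)*(o + 7)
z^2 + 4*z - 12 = (z - 2)*(z + 6)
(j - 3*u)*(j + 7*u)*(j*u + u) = j^3*u + 4*j^2*u^2 + j^2*u - 21*j*u^3 + 4*j*u^2 - 21*u^3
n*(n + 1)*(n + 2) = n^3 + 3*n^2 + 2*n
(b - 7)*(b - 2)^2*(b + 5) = b^4 - 6*b^3 - 23*b^2 + 132*b - 140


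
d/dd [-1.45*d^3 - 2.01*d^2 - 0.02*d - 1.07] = -4.35*d^2 - 4.02*d - 0.02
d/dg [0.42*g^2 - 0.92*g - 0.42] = 0.84*g - 0.92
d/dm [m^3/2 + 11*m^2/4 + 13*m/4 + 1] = 3*m^2/2 + 11*m/2 + 13/4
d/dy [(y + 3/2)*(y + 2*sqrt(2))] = 2*y + 3/2 + 2*sqrt(2)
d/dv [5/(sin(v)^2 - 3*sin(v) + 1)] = 5*(3 - 2*sin(v))*cos(v)/(sin(v)^2 - 3*sin(v) + 1)^2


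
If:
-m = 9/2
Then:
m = -9/2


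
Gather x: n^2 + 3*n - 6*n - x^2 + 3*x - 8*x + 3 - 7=n^2 - 3*n - x^2 - 5*x - 4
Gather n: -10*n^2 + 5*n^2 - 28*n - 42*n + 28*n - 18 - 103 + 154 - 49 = -5*n^2 - 42*n - 16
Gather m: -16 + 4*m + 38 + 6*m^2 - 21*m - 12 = 6*m^2 - 17*m + 10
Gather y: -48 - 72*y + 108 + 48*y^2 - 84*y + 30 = 48*y^2 - 156*y + 90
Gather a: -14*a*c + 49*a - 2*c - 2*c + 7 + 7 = a*(49 - 14*c) - 4*c + 14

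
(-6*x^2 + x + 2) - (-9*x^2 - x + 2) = 3*x^2 + 2*x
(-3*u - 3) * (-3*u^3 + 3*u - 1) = 9*u^4 + 9*u^3 - 9*u^2 - 6*u + 3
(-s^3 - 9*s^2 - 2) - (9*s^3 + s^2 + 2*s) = -10*s^3 - 10*s^2 - 2*s - 2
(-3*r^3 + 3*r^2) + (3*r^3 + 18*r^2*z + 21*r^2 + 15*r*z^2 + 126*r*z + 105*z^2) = 18*r^2*z + 24*r^2 + 15*r*z^2 + 126*r*z + 105*z^2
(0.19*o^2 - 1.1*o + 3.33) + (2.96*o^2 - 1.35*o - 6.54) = 3.15*o^2 - 2.45*o - 3.21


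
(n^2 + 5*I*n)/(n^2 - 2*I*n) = (n + 5*I)/(n - 2*I)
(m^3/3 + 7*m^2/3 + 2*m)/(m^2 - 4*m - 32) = m*(m^2 + 7*m + 6)/(3*(m^2 - 4*m - 32))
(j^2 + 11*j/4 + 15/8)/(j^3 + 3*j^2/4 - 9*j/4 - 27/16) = 2*(4*j + 5)/(8*j^2 - 6*j - 9)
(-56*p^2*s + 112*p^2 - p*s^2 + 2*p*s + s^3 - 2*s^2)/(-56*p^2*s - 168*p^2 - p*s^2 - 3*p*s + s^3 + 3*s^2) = (s - 2)/(s + 3)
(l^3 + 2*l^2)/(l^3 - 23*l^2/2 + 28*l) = 2*l*(l + 2)/(2*l^2 - 23*l + 56)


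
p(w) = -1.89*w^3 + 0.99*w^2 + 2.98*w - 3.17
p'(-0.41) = 1.22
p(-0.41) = -4.10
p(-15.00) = 6553.63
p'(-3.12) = -58.39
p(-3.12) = 54.57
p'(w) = -5.67*w^2 + 1.98*w + 2.98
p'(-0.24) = 2.18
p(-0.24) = -3.80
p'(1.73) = -10.56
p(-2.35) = 19.82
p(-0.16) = -3.61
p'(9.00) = -438.47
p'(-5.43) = -174.95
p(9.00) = -1273.97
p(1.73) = -4.84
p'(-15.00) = -1302.47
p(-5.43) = 312.43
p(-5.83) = 387.62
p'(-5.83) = -201.28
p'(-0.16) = 2.52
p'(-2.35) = -32.99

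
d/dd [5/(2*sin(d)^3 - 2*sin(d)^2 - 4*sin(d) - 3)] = 10*(-3*sin(d)^2 + 2*sin(d) + 2)*cos(d)/(-5*sin(d)/2 - sin(3*d)/2 + cos(2*d) - 4)^2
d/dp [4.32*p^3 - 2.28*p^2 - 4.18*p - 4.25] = 12.96*p^2 - 4.56*p - 4.18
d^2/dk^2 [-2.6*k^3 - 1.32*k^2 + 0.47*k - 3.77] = -15.6*k - 2.64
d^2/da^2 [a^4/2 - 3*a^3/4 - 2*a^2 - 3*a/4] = 6*a^2 - 9*a/2 - 4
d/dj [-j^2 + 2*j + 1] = 2 - 2*j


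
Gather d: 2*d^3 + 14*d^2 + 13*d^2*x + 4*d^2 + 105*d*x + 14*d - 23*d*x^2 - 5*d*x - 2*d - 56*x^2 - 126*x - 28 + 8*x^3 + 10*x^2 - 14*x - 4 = 2*d^3 + d^2*(13*x + 18) + d*(-23*x^2 + 100*x + 12) + 8*x^3 - 46*x^2 - 140*x - 32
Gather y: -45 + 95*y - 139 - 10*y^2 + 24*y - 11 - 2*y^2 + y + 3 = -12*y^2 + 120*y - 192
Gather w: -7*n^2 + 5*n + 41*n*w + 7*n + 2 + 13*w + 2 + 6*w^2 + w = -7*n^2 + 12*n + 6*w^2 + w*(41*n + 14) + 4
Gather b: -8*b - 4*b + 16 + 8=24 - 12*b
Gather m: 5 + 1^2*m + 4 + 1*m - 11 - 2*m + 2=0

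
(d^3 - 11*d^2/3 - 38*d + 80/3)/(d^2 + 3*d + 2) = (3*d^3 - 11*d^2 - 114*d + 80)/(3*(d^2 + 3*d + 2))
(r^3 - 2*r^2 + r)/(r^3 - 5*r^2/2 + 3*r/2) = 2*(r - 1)/(2*r - 3)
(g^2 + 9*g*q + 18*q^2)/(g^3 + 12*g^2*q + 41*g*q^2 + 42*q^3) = (g + 6*q)/(g^2 + 9*g*q + 14*q^2)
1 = 1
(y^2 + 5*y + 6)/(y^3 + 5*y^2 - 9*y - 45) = (y + 2)/(y^2 + 2*y - 15)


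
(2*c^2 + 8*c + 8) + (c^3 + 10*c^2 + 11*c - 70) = c^3 + 12*c^2 + 19*c - 62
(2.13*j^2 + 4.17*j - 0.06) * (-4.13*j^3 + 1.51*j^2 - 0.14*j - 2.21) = -8.7969*j^5 - 14.0058*j^4 + 6.2463*j^3 - 5.3817*j^2 - 9.2073*j + 0.1326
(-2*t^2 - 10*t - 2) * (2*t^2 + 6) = -4*t^4 - 20*t^3 - 16*t^2 - 60*t - 12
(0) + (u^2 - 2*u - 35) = u^2 - 2*u - 35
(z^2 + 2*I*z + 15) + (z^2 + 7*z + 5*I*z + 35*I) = 2*z^2 + 7*z + 7*I*z + 15 + 35*I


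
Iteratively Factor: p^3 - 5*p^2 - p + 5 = (p + 1)*(p^2 - 6*p + 5) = (p - 5)*(p + 1)*(p - 1)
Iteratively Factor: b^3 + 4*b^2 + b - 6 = (b - 1)*(b^2 + 5*b + 6) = (b - 1)*(b + 3)*(b + 2)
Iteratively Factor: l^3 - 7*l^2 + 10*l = (l - 2)*(l^2 - 5*l) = (l - 5)*(l - 2)*(l)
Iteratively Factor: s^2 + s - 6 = (s - 2)*(s + 3)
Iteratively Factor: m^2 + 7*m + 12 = (m + 3)*(m + 4)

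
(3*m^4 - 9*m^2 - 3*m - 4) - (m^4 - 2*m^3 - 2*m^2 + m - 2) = 2*m^4 + 2*m^3 - 7*m^2 - 4*m - 2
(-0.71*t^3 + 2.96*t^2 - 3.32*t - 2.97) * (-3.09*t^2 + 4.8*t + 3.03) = 2.1939*t^5 - 12.5544*t^4 + 22.3155*t^3 + 2.2101*t^2 - 24.3156*t - 8.9991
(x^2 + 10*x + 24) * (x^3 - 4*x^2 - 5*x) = x^5 + 6*x^4 - 21*x^3 - 146*x^2 - 120*x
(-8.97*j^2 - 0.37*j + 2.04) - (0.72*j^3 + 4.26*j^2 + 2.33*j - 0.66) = -0.72*j^3 - 13.23*j^2 - 2.7*j + 2.7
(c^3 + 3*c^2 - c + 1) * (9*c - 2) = 9*c^4 + 25*c^3 - 15*c^2 + 11*c - 2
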